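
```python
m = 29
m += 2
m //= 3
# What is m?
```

Answer: 10

Derivation:
Trace (tracking m):
m = 29  # -> m = 29
m += 2  # -> m = 31
m //= 3  # -> m = 10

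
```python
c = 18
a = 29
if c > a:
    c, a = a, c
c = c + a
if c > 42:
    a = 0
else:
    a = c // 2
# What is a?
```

Answer: 0

Derivation:
Trace (tracking a):
c = 18  # -> c = 18
a = 29  # -> a = 29
if c > a:  # condition is False
c = c + a  # -> c = 47
if c > 42:  # condition is True
    a = 0  # -> a = 0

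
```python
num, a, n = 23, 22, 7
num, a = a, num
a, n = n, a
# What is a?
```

Answer: 7

Derivation:
Trace (tracking a):
num, a, n = (23, 22, 7)  # -> num = 23, a = 22, n = 7
num, a = (a, num)  # -> num = 22, a = 23
a, n = (n, a)  # -> a = 7, n = 23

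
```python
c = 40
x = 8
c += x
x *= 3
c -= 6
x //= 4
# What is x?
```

Trace (tracking x):
c = 40  # -> c = 40
x = 8  # -> x = 8
c += x  # -> c = 48
x *= 3  # -> x = 24
c -= 6  # -> c = 42
x //= 4  # -> x = 6

Answer: 6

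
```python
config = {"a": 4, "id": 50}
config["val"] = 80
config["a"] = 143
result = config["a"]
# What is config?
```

Trace (tracking config):
config = {'a': 4, 'id': 50}  # -> config = {'a': 4, 'id': 50}
config['val'] = 80  # -> config = {'a': 4, 'id': 50, 'val': 80}
config['a'] = 143  # -> config = {'a': 143, 'id': 50, 'val': 80}
result = config['a']  # -> result = 143

Answer: {'a': 143, 'id': 50, 'val': 80}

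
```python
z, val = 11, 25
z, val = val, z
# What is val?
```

Trace (tracking val):
z, val = (11, 25)  # -> z = 11, val = 25
z, val = (val, z)  # -> z = 25, val = 11

Answer: 11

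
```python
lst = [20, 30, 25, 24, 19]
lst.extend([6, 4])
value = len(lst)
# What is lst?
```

Answer: [20, 30, 25, 24, 19, 6, 4]

Derivation:
Trace (tracking lst):
lst = [20, 30, 25, 24, 19]  # -> lst = [20, 30, 25, 24, 19]
lst.extend([6, 4])  # -> lst = [20, 30, 25, 24, 19, 6, 4]
value = len(lst)  # -> value = 7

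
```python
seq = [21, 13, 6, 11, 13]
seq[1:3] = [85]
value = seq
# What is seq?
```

Answer: [21, 85, 11, 13]

Derivation:
Trace (tracking seq):
seq = [21, 13, 6, 11, 13]  # -> seq = [21, 13, 6, 11, 13]
seq[1:3] = [85]  # -> seq = [21, 85, 11, 13]
value = seq  # -> value = [21, 85, 11, 13]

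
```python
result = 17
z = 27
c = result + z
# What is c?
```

Trace (tracking c):
result = 17  # -> result = 17
z = 27  # -> z = 27
c = result + z  # -> c = 44

Answer: 44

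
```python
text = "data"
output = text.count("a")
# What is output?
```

Trace (tracking output):
text = 'data'  # -> text = 'data'
output = text.count('a')  # -> output = 2

Answer: 2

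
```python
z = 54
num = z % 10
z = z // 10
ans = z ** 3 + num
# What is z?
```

Trace (tracking z):
z = 54  # -> z = 54
num = z % 10  # -> num = 4
z = z // 10  # -> z = 5
ans = z ** 3 + num  # -> ans = 129

Answer: 5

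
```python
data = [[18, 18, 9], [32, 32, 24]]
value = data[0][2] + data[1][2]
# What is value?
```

Answer: 33

Derivation:
Trace (tracking value):
data = [[18, 18, 9], [32, 32, 24]]  # -> data = [[18, 18, 9], [32, 32, 24]]
value = data[0][2] + data[1][2]  # -> value = 33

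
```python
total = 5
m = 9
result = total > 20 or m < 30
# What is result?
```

Trace (tracking result):
total = 5  # -> total = 5
m = 9  # -> m = 9
result = total > 20 or m < 30  # -> result = True

Answer: True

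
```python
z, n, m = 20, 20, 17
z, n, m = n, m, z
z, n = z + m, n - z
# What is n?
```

Answer: -3

Derivation:
Trace (tracking n):
z, n, m = (20, 20, 17)  # -> z = 20, n = 20, m = 17
z, n, m = (n, m, z)  # -> z = 20, n = 17, m = 20
z, n = (z + m, n - z)  # -> z = 40, n = -3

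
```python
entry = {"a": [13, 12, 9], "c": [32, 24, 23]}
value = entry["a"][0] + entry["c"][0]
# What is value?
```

Answer: 45

Derivation:
Trace (tracking value):
entry = {'a': [13, 12, 9], 'c': [32, 24, 23]}  # -> entry = {'a': [13, 12, 9], 'c': [32, 24, 23]}
value = entry['a'][0] + entry['c'][0]  # -> value = 45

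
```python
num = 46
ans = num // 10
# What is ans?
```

Trace (tracking ans):
num = 46  # -> num = 46
ans = num // 10  # -> ans = 4

Answer: 4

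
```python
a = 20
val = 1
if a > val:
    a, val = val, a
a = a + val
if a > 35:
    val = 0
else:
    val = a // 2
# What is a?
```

Trace (tracking a):
a = 20  # -> a = 20
val = 1  # -> val = 1
if a > val:  # condition is True
    a, val = (val, a)  # -> a = 1, val = 20
a = a + val  # -> a = 21
if a > 35:  # condition is False
else:
    val = a // 2  # -> val = 10

Answer: 21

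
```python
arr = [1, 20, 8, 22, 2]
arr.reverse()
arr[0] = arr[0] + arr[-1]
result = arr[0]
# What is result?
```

Trace (tracking result):
arr = [1, 20, 8, 22, 2]  # -> arr = [1, 20, 8, 22, 2]
arr.reverse()  # -> arr = [2, 22, 8, 20, 1]
arr[0] = arr[0] + arr[-1]  # -> arr = [3, 22, 8, 20, 1]
result = arr[0]  # -> result = 3

Answer: 3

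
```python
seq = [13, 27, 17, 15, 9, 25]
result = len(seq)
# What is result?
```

Trace (tracking result):
seq = [13, 27, 17, 15, 9, 25]  # -> seq = [13, 27, 17, 15, 9, 25]
result = len(seq)  # -> result = 6

Answer: 6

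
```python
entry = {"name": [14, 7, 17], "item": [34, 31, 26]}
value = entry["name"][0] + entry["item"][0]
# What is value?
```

Answer: 48

Derivation:
Trace (tracking value):
entry = {'name': [14, 7, 17], 'item': [34, 31, 26]}  # -> entry = {'name': [14, 7, 17], 'item': [34, 31, 26]}
value = entry['name'][0] + entry['item'][0]  # -> value = 48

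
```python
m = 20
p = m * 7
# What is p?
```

Trace (tracking p):
m = 20  # -> m = 20
p = m * 7  # -> p = 140

Answer: 140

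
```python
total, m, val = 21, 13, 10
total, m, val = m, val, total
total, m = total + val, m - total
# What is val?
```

Answer: 21

Derivation:
Trace (tracking val):
total, m, val = (21, 13, 10)  # -> total = 21, m = 13, val = 10
total, m, val = (m, val, total)  # -> total = 13, m = 10, val = 21
total, m = (total + val, m - total)  # -> total = 34, m = -3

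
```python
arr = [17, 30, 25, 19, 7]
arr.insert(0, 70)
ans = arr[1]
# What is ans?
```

Trace (tracking ans):
arr = [17, 30, 25, 19, 7]  # -> arr = [17, 30, 25, 19, 7]
arr.insert(0, 70)  # -> arr = [70, 17, 30, 25, 19, 7]
ans = arr[1]  # -> ans = 17

Answer: 17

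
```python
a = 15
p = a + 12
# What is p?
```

Answer: 27

Derivation:
Trace (tracking p):
a = 15  # -> a = 15
p = a + 12  # -> p = 27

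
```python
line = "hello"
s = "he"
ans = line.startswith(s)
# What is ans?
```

Trace (tracking ans):
line = 'hello'  # -> line = 'hello'
s = 'he'  # -> s = 'he'
ans = line.startswith(s)  # -> ans = True

Answer: True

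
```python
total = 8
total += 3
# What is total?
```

Trace (tracking total):
total = 8  # -> total = 8
total += 3  # -> total = 11

Answer: 11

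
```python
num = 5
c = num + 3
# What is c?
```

Trace (tracking c):
num = 5  # -> num = 5
c = num + 3  # -> c = 8

Answer: 8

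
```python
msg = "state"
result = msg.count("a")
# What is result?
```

Answer: 1

Derivation:
Trace (tracking result):
msg = 'state'  # -> msg = 'state'
result = msg.count('a')  # -> result = 1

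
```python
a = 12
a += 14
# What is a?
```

Trace (tracking a):
a = 12  # -> a = 12
a += 14  # -> a = 26

Answer: 26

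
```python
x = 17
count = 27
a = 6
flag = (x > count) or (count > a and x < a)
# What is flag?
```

Trace (tracking flag):
x = 17  # -> x = 17
count = 27  # -> count = 27
a = 6  # -> a = 6
flag = x > count or (count > a and x < a)  # -> flag = False

Answer: False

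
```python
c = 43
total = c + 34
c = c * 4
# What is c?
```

Trace (tracking c):
c = 43  # -> c = 43
total = c + 34  # -> total = 77
c = c * 4  # -> c = 172

Answer: 172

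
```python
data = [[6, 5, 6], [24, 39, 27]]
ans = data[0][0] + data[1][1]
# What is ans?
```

Trace (tracking ans):
data = [[6, 5, 6], [24, 39, 27]]  # -> data = [[6, 5, 6], [24, 39, 27]]
ans = data[0][0] + data[1][1]  # -> ans = 45

Answer: 45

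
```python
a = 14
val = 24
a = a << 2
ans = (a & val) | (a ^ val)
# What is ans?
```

Trace (tracking ans):
a = 14  # -> a = 14
val = 24  # -> val = 24
a = a << 2  # -> a = 56
ans = a & val | a ^ val  # -> ans = 56

Answer: 56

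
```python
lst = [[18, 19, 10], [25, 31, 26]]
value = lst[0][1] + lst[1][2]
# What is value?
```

Answer: 45

Derivation:
Trace (tracking value):
lst = [[18, 19, 10], [25, 31, 26]]  # -> lst = [[18, 19, 10], [25, 31, 26]]
value = lst[0][1] + lst[1][2]  # -> value = 45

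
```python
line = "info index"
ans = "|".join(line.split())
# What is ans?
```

Trace (tracking ans):
line = 'info index'  # -> line = 'info index'
ans = '|'.join(line.split())  # -> ans = 'info|index'

Answer: 'info|index'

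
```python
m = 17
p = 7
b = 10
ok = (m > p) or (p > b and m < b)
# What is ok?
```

Answer: True

Derivation:
Trace (tracking ok):
m = 17  # -> m = 17
p = 7  # -> p = 7
b = 10  # -> b = 10
ok = m > p or (p > b and m < b)  # -> ok = True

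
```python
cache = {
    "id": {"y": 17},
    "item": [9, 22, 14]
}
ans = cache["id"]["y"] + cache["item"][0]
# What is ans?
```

Trace (tracking ans):
cache = {'id': {'y': 17}, 'item': [9, 22, 14]}  # -> cache = {'id': {'y': 17}, 'item': [9, 22, 14]}
ans = cache['id']['y'] + cache['item'][0]  # -> ans = 26

Answer: 26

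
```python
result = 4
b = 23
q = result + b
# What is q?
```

Trace (tracking q):
result = 4  # -> result = 4
b = 23  # -> b = 23
q = result + b  # -> q = 27

Answer: 27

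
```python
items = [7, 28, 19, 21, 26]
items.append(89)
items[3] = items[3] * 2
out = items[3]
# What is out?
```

Trace (tracking out):
items = [7, 28, 19, 21, 26]  # -> items = [7, 28, 19, 21, 26]
items.append(89)  # -> items = [7, 28, 19, 21, 26, 89]
items[3] = items[3] * 2  # -> items = [7, 28, 19, 42, 26, 89]
out = items[3]  # -> out = 42

Answer: 42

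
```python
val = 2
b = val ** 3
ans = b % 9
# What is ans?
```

Trace (tracking ans):
val = 2  # -> val = 2
b = val ** 3  # -> b = 8
ans = b % 9  # -> ans = 8

Answer: 8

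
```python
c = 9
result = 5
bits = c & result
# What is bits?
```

Trace (tracking bits):
c = 9  # -> c = 9
result = 5  # -> result = 5
bits = c & result  # -> bits = 1

Answer: 1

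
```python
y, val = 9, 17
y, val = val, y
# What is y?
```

Answer: 17

Derivation:
Trace (tracking y):
y, val = (9, 17)  # -> y = 9, val = 17
y, val = (val, y)  # -> y = 17, val = 9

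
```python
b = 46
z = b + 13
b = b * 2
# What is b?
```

Answer: 92

Derivation:
Trace (tracking b):
b = 46  # -> b = 46
z = b + 13  # -> z = 59
b = b * 2  # -> b = 92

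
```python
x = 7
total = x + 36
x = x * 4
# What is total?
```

Trace (tracking total):
x = 7  # -> x = 7
total = x + 36  # -> total = 43
x = x * 4  # -> x = 28

Answer: 43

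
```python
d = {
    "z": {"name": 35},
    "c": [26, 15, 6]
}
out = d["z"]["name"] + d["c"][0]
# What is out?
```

Answer: 61

Derivation:
Trace (tracking out):
d = {'z': {'name': 35}, 'c': [26, 15, 6]}  # -> d = {'z': {'name': 35}, 'c': [26, 15, 6]}
out = d['z']['name'] + d['c'][0]  # -> out = 61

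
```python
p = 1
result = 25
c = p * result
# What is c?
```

Answer: 25

Derivation:
Trace (tracking c):
p = 1  # -> p = 1
result = 25  # -> result = 25
c = p * result  # -> c = 25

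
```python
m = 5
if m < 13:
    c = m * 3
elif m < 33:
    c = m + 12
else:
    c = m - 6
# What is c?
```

Answer: 15

Derivation:
Trace (tracking c):
m = 5  # -> m = 5
if m < 13:  # condition is True
    c = m * 3  # -> c = 15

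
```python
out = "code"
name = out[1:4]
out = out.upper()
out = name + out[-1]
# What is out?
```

Trace (tracking out):
out = 'code'  # -> out = 'code'
name = out[1:4]  # -> name = 'ode'
out = out.upper()  # -> out = 'CODE'
out = name + out[-1]  # -> out = 'odeE'

Answer: 'odeE'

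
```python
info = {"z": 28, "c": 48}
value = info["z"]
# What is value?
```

Trace (tracking value):
info = {'z': 28, 'c': 48}  # -> info = {'z': 28, 'c': 48}
value = info['z']  # -> value = 28

Answer: 28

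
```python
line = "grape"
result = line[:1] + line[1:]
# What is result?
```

Answer: 'grape'

Derivation:
Trace (tracking result):
line = 'grape'  # -> line = 'grape'
result = line[:1] + line[1:]  # -> result = 'grape'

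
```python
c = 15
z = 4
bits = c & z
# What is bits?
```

Answer: 4

Derivation:
Trace (tracking bits):
c = 15  # -> c = 15
z = 4  # -> z = 4
bits = c & z  # -> bits = 4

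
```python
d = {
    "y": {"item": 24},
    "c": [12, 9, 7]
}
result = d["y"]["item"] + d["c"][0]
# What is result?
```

Answer: 36

Derivation:
Trace (tracking result):
d = {'y': {'item': 24}, 'c': [12, 9, 7]}  # -> d = {'y': {'item': 24}, 'c': [12, 9, 7]}
result = d['y']['item'] + d['c'][0]  # -> result = 36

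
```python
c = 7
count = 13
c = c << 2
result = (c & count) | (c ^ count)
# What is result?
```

Trace (tracking result):
c = 7  # -> c = 7
count = 13  # -> count = 13
c = c << 2  # -> c = 28
result = c & count | c ^ count  # -> result = 29

Answer: 29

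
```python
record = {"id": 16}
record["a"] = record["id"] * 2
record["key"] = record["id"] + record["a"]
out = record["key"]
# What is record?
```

Trace (tracking record):
record = {'id': 16}  # -> record = {'id': 16}
record['a'] = record['id'] * 2  # -> record = {'id': 16, 'a': 32}
record['key'] = record['id'] + record['a']  # -> record = {'id': 16, 'a': 32, 'key': 48}
out = record['key']  # -> out = 48

Answer: {'id': 16, 'a': 32, 'key': 48}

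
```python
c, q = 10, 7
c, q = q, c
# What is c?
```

Answer: 7

Derivation:
Trace (tracking c):
c, q = (10, 7)  # -> c = 10, q = 7
c, q = (q, c)  # -> c = 7, q = 10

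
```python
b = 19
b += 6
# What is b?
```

Answer: 25

Derivation:
Trace (tracking b):
b = 19  # -> b = 19
b += 6  # -> b = 25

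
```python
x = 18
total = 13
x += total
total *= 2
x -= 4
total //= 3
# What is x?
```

Answer: 27

Derivation:
Trace (tracking x):
x = 18  # -> x = 18
total = 13  # -> total = 13
x += total  # -> x = 31
total *= 2  # -> total = 26
x -= 4  # -> x = 27
total //= 3  # -> total = 8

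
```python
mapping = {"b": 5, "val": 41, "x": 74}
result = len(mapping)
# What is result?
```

Trace (tracking result):
mapping = {'b': 5, 'val': 41, 'x': 74}  # -> mapping = {'b': 5, 'val': 41, 'x': 74}
result = len(mapping)  # -> result = 3

Answer: 3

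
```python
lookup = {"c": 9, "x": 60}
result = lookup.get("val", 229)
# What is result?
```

Answer: 229

Derivation:
Trace (tracking result):
lookup = {'c': 9, 'x': 60}  # -> lookup = {'c': 9, 'x': 60}
result = lookup.get('val', 229)  # -> result = 229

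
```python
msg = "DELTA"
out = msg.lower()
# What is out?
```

Answer: 'delta'

Derivation:
Trace (tracking out):
msg = 'DELTA'  # -> msg = 'DELTA'
out = msg.lower()  # -> out = 'delta'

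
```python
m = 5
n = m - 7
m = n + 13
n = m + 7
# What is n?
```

Trace (tracking n):
m = 5  # -> m = 5
n = m - 7  # -> n = -2
m = n + 13  # -> m = 11
n = m + 7  # -> n = 18

Answer: 18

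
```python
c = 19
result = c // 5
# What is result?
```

Trace (tracking result):
c = 19  # -> c = 19
result = c // 5  # -> result = 3

Answer: 3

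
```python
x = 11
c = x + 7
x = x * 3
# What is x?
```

Answer: 33

Derivation:
Trace (tracking x):
x = 11  # -> x = 11
c = x + 7  # -> c = 18
x = x * 3  # -> x = 33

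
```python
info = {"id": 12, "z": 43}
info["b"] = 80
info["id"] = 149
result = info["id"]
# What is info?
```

Answer: {'id': 149, 'z': 43, 'b': 80}

Derivation:
Trace (tracking info):
info = {'id': 12, 'z': 43}  # -> info = {'id': 12, 'z': 43}
info['b'] = 80  # -> info = {'id': 12, 'z': 43, 'b': 80}
info['id'] = 149  # -> info = {'id': 149, 'z': 43, 'b': 80}
result = info['id']  # -> result = 149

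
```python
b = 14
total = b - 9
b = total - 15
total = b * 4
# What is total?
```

Answer: -40

Derivation:
Trace (tracking total):
b = 14  # -> b = 14
total = b - 9  # -> total = 5
b = total - 15  # -> b = -10
total = b * 4  # -> total = -40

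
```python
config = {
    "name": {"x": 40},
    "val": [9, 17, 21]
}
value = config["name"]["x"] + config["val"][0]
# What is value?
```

Answer: 49

Derivation:
Trace (tracking value):
config = {'name': {'x': 40}, 'val': [9, 17, 21]}  # -> config = {'name': {'x': 40}, 'val': [9, 17, 21]}
value = config['name']['x'] + config['val'][0]  # -> value = 49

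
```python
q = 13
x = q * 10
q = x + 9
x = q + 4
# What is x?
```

Answer: 143

Derivation:
Trace (tracking x):
q = 13  # -> q = 13
x = q * 10  # -> x = 130
q = x + 9  # -> q = 139
x = q + 4  # -> x = 143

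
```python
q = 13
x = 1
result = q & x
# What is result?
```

Answer: 1

Derivation:
Trace (tracking result):
q = 13  # -> q = 13
x = 1  # -> x = 1
result = q & x  # -> result = 1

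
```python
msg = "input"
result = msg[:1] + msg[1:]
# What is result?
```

Trace (tracking result):
msg = 'input'  # -> msg = 'input'
result = msg[:1] + msg[1:]  # -> result = 'input'

Answer: 'input'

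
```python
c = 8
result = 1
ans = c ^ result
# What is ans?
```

Answer: 9

Derivation:
Trace (tracking ans):
c = 8  # -> c = 8
result = 1  # -> result = 1
ans = c ^ result  # -> ans = 9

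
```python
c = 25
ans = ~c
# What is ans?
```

Trace (tracking ans):
c = 25  # -> c = 25
ans = ~c  # -> ans = -26

Answer: -26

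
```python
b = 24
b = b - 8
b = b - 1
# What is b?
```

Answer: 15

Derivation:
Trace (tracking b):
b = 24  # -> b = 24
b = b - 8  # -> b = 16
b = b - 1  # -> b = 15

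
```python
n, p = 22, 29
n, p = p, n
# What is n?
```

Trace (tracking n):
n, p = (22, 29)  # -> n = 22, p = 29
n, p = (p, n)  # -> n = 29, p = 22

Answer: 29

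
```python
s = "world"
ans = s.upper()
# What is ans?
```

Answer: 'WORLD'

Derivation:
Trace (tracking ans):
s = 'world'  # -> s = 'world'
ans = s.upper()  # -> ans = 'WORLD'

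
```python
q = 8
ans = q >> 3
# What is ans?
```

Trace (tracking ans):
q = 8  # -> q = 8
ans = q >> 3  # -> ans = 1

Answer: 1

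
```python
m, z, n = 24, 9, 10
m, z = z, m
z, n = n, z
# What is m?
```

Trace (tracking m):
m, z, n = (24, 9, 10)  # -> m = 24, z = 9, n = 10
m, z = (z, m)  # -> m = 9, z = 24
z, n = (n, z)  # -> z = 10, n = 24

Answer: 9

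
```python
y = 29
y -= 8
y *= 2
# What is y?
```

Answer: 42

Derivation:
Trace (tracking y):
y = 29  # -> y = 29
y -= 8  # -> y = 21
y *= 2  # -> y = 42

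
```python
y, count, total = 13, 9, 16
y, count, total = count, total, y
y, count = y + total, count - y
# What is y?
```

Trace (tracking y):
y, count, total = (13, 9, 16)  # -> y = 13, count = 9, total = 16
y, count, total = (count, total, y)  # -> y = 9, count = 16, total = 13
y, count = (y + total, count - y)  # -> y = 22, count = 7

Answer: 22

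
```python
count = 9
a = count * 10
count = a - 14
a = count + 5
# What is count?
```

Answer: 76

Derivation:
Trace (tracking count):
count = 9  # -> count = 9
a = count * 10  # -> a = 90
count = a - 14  # -> count = 76
a = count + 5  # -> a = 81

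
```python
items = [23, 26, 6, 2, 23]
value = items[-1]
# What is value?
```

Trace (tracking value):
items = [23, 26, 6, 2, 23]  # -> items = [23, 26, 6, 2, 23]
value = items[-1]  # -> value = 23

Answer: 23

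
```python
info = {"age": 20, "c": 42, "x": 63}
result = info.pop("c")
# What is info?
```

Answer: {'age': 20, 'x': 63}

Derivation:
Trace (tracking info):
info = {'age': 20, 'c': 42, 'x': 63}  # -> info = {'age': 20, 'c': 42, 'x': 63}
result = info.pop('c')  # -> result = 42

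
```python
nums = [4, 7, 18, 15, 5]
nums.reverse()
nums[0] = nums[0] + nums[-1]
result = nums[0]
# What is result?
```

Answer: 9

Derivation:
Trace (tracking result):
nums = [4, 7, 18, 15, 5]  # -> nums = [4, 7, 18, 15, 5]
nums.reverse()  # -> nums = [5, 15, 18, 7, 4]
nums[0] = nums[0] + nums[-1]  # -> nums = [9, 15, 18, 7, 4]
result = nums[0]  # -> result = 9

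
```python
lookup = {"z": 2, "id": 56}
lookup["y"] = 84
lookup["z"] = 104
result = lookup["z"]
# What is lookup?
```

Answer: {'z': 104, 'id': 56, 'y': 84}

Derivation:
Trace (tracking lookup):
lookup = {'z': 2, 'id': 56}  # -> lookup = {'z': 2, 'id': 56}
lookup['y'] = 84  # -> lookup = {'z': 2, 'id': 56, 'y': 84}
lookup['z'] = 104  # -> lookup = {'z': 104, 'id': 56, 'y': 84}
result = lookup['z']  # -> result = 104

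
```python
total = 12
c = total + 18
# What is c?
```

Trace (tracking c):
total = 12  # -> total = 12
c = total + 18  # -> c = 30

Answer: 30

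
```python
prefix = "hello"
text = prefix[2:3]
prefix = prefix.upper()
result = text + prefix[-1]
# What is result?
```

Trace (tracking result):
prefix = 'hello'  # -> prefix = 'hello'
text = prefix[2:3]  # -> text = 'l'
prefix = prefix.upper()  # -> prefix = 'HELLO'
result = text + prefix[-1]  # -> result = 'lO'

Answer: 'lO'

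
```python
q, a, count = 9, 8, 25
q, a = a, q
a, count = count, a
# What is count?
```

Trace (tracking count):
q, a, count = (9, 8, 25)  # -> q = 9, a = 8, count = 25
q, a = (a, q)  # -> q = 8, a = 9
a, count = (count, a)  # -> a = 25, count = 9

Answer: 9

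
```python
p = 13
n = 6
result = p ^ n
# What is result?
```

Answer: 11

Derivation:
Trace (tracking result):
p = 13  # -> p = 13
n = 6  # -> n = 6
result = p ^ n  # -> result = 11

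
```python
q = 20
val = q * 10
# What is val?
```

Trace (tracking val):
q = 20  # -> q = 20
val = q * 10  # -> val = 200

Answer: 200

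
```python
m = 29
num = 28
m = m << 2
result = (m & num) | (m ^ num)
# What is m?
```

Trace (tracking m):
m = 29  # -> m = 29
num = 28  # -> num = 28
m = m << 2  # -> m = 116
result = m & num | m ^ num  # -> result = 124

Answer: 116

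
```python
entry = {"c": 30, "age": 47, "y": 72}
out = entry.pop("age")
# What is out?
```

Trace (tracking out):
entry = {'c': 30, 'age': 47, 'y': 72}  # -> entry = {'c': 30, 'age': 47, 'y': 72}
out = entry.pop('age')  # -> out = 47

Answer: 47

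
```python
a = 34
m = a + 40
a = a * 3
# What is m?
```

Answer: 74

Derivation:
Trace (tracking m):
a = 34  # -> a = 34
m = a + 40  # -> m = 74
a = a * 3  # -> a = 102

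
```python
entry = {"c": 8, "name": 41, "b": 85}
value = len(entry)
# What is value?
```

Answer: 3

Derivation:
Trace (tracking value):
entry = {'c': 8, 'name': 41, 'b': 85}  # -> entry = {'c': 8, 'name': 41, 'b': 85}
value = len(entry)  # -> value = 3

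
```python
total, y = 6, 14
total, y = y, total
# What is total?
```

Trace (tracking total):
total, y = (6, 14)  # -> total = 6, y = 14
total, y = (y, total)  # -> total = 14, y = 6

Answer: 14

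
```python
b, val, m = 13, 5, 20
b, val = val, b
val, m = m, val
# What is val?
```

Answer: 20

Derivation:
Trace (tracking val):
b, val, m = (13, 5, 20)  # -> b = 13, val = 5, m = 20
b, val = (val, b)  # -> b = 5, val = 13
val, m = (m, val)  # -> val = 20, m = 13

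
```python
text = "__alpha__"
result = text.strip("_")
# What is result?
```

Answer: 'alpha'

Derivation:
Trace (tracking result):
text = '__alpha__'  # -> text = '__alpha__'
result = text.strip('_')  # -> result = 'alpha'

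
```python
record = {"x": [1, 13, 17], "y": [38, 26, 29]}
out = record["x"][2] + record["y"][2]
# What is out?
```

Answer: 46

Derivation:
Trace (tracking out):
record = {'x': [1, 13, 17], 'y': [38, 26, 29]}  # -> record = {'x': [1, 13, 17], 'y': [38, 26, 29]}
out = record['x'][2] + record['y'][2]  # -> out = 46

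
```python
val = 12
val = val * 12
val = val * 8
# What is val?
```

Answer: 1152

Derivation:
Trace (tracking val):
val = 12  # -> val = 12
val = val * 12  # -> val = 144
val = val * 8  # -> val = 1152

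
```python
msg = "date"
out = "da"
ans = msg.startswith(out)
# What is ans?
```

Trace (tracking ans):
msg = 'date'  # -> msg = 'date'
out = 'da'  # -> out = 'da'
ans = msg.startswith(out)  # -> ans = True

Answer: True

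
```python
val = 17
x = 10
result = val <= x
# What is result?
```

Answer: False

Derivation:
Trace (tracking result):
val = 17  # -> val = 17
x = 10  # -> x = 10
result = val <= x  # -> result = False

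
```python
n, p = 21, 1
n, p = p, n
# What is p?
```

Trace (tracking p):
n, p = (21, 1)  # -> n = 21, p = 1
n, p = (p, n)  # -> n = 1, p = 21

Answer: 21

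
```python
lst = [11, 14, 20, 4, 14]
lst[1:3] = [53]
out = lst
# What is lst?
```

Answer: [11, 53, 4, 14]

Derivation:
Trace (tracking lst):
lst = [11, 14, 20, 4, 14]  # -> lst = [11, 14, 20, 4, 14]
lst[1:3] = [53]  # -> lst = [11, 53, 4, 14]
out = lst  # -> out = [11, 53, 4, 14]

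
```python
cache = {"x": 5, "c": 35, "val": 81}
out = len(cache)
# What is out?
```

Answer: 3

Derivation:
Trace (tracking out):
cache = {'x': 5, 'c': 35, 'val': 81}  # -> cache = {'x': 5, 'c': 35, 'val': 81}
out = len(cache)  # -> out = 3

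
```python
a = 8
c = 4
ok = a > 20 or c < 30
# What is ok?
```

Trace (tracking ok):
a = 8  # -> a = 8
c = 4  # -> c = 4
ok = a > 20 or c < 30  # -> ok = True

Answer: True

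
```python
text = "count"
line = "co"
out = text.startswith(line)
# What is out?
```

Trace (tracking out):
text = 'count'  # -> text = 'count'
line = 'co'  # -> line = 'co'
out = text.startswith(line)  # -> out = True

Answer: True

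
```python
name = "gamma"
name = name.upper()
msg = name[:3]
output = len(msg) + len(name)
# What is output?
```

Trace (tracking output):
name = 'gamma'  # -> name = 'gamma'
name = name.upper()  # -> name = 'GAMMA'
msg = name[:3]  # -> msg = 'GAM'
output = len(msg) + len(name)  # -> output = 8

Answer: 8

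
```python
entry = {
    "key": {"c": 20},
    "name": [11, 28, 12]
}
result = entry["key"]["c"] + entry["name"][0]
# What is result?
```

Trace (tracking result):
entry = {'key': {'c': 20}, 'name': [11, 28, 12]}  # -> entry = {'key': {'c': 20}, 'name': [11, 28, 12]}
result = entry['key']['c'] + entry['name'][0]  # -> result = 31

Answer: 31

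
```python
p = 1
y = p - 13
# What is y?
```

Answer: -12

Derivation:
Trace (tracking y):
p = 1  # -> p = 1
y = p - 13  # -> y = -12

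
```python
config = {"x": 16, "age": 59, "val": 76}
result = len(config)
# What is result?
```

Trace (tracking result):
config = {'x': 16, 'age': 59, 'val': 76}  # -> config = {'x': 16, 'age': 59, 'val': 76}
result = len(config)  # -> result = 3

Answer: 3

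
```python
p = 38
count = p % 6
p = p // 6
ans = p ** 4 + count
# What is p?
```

Trace (tracking p):
p = 38  # -> p = 38
count = p % 6  # -> count = 2
p = p // 6  # -> p = 6
ans = p ** 4 + count  # -> ans = 1298

Answer: 6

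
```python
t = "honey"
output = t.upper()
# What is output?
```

Answer: 'HONEY'

Derivation:
Trace (tracking output):
t = 'honey'  # -> t = 'honey'
output = t.upper()  # -> output = 'HONEY'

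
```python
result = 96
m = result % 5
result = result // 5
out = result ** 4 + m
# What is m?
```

Trace (tracking m):
result = 96  # -> result = 96
m = result % 5  # -> m = 1
result = result // 5  # -> result = 19
out = result ** 4 + m  # -> out = 130322

Answer: 1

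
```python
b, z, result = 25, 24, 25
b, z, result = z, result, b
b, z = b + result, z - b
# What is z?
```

Answer: 1

Derivation:
Trace (tracking z):
b, z, result = (25, 24, 25)  # -> b = 25, z = 24, result = 25
b, z, result = (z, result, b)  # -> b = 24, z = 25, result = 25
b, z = (b + result, z - b)  # -> b = 49, z = 1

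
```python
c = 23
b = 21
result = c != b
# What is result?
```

Answer: True

Derivation:
Trace (tracking result):
c = 23  # -> c = 23
b = 21  # -> b = 21
result = c != b  # -> result = True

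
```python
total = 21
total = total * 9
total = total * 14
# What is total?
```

Trace (tracking total):
total = 21  # -> total = 21
total = total * 9  # -> total = 189
total = total * 14  # -> total = 2646

Answer: 2646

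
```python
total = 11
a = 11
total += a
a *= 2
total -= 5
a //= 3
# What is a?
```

Trace (tracking a):
total = 11  # -> total = 11
a = 11  # -> a = 11
total += a  # -> total = 22
a *= 2  # -> a = 22
total -= 5  # -> total = 17
a //= 3  # -> a = 7

Answer: 7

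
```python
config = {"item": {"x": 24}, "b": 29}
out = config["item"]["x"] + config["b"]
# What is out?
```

Answer: 53

Derivation:
Trace (tracking out):
config = {'item': {'x': 24}, 'b': 29}  # -> config = {'item': {'x': 24}, 'b': 29}
out = config['item']['x'] + config['b']  # -> out = 53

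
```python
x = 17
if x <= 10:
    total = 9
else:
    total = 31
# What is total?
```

Trace (tracking total):
x = 17  # -> x = 17
if x <= 10:  # condition is False
else:
    total = 31  # -> total = 31

Answer: 31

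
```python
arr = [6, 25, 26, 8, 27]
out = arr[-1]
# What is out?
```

Answer: 27

Derivation:
Trace (tracking out):
arr = [6, 25, 26, 8, 27]  # -> arr = [6, 25, 26, 8, 27]
out = arr[-1]  # -> out = 27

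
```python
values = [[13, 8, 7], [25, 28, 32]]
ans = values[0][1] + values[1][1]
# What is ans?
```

Answer: 36

Derivation:
Trace (tracking ans):
values = [[13, 8, 7], [25, 28, 32]]  # -> values = [[13, 8, 7], [25, 28, 32]]
ans = values[0][1] + values[1][1]  # -> ans = 36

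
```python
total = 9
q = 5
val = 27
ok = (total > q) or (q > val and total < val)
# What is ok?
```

Answer: True

Derivation:
Trace (tracking ok):
total = 9  # -> total = 9
q = 5  # -> q = 5
val = 27  # -> val = 27
ok = total > q or (q > val and total < val)  # -> ok = True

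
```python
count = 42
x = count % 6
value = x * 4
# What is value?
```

Trace (tracking value):
count = 42  # -> count = 42
x = count % 6  # -> x = 0
value = x * 4  # -> value = 0

Answer: 0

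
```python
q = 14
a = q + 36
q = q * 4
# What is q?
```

Answer: 56

Derivation:
Trace (tracking q):
q = 14  # -> q = 14
a = q + 36  # -> a = 50
q = q * 4  # -> q = 56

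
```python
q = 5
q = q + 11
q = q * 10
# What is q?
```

Trace (tracking q):
q = 5  # -> q = 5
q = q + 11  # -> q = 16
q = q * 10  # -> q = 160

Answer: 160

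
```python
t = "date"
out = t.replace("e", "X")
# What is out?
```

Answer: 'datX'

Derivation:
Trace (tracking out):
t = 'date'  # -> t = 'date'
out = t.replace('e', 'X')  # -> out = 'datX'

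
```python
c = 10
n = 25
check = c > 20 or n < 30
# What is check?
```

Trace (tracking check):
c = 10  # -> c = 10
n = 25  # -> n = 25
check = c > 20 or n < 30  # -> check = True

Answer: True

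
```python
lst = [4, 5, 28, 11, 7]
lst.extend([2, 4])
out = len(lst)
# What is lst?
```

Answer: [4, 5, 28, 11, 7, 2, 4]

Derivation:
Trace (tracking lst):
lst = [4, 5, 28, 11, 7]  # -> lst = [4, 5, 28, 11, 7]
lst.extend([2, 4])  # -> lst = [4, 5, 28, 11, 7, 2, 4]
out = len(lst)  # -> out = 7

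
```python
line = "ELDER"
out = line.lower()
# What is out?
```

Answer: 'elder'

Derivation:
Trace (tracking out):
line = 'ELDER'  # -> line = 'ELDER'
out = line.lower()  # -> out = 'elder'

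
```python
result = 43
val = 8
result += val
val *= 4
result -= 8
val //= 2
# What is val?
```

Answer: 16

Derivation:
Trace (tracking val):
result = 43  # -> result = 43
val = 8  # -> val = 8
result += val  # -> result = 51
val *= 4  # -> val = 32
result -= 8  # -> result = 43
val //= 2  # -> val = 16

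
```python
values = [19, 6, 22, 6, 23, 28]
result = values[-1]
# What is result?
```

Answer: 28

Derivation:
Trace (tracking result):
values = [19, 6, 22, 6, 23, 28]  # -> values = [19, 6, 22, 6, 23, 28]
result = values[-1]  # -> result = 28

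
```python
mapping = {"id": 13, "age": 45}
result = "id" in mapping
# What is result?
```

Trace (tracking result):
mapping = {'id': 13, 'age': 45}  # -> mapping = {'id': 13, 'age': 45}
result = 'id' in mapping  # -> result = True

Answer: True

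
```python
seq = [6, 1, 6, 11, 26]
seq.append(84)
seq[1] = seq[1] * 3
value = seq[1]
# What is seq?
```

Trace (tracking seq):
seq = [6, 1, 6, 11, 26]  # -> seq = [6, 1, 6, 11, 26]
seq.append(84)  # -> seq = [6, 1, 6, 11, 26, 84]
seq[1] = seq[1] * 3  # -> seq = [6, 3, 6, 11, 26, 84]
value = seq[1]  # -> value = 3

Answer: [6, 3, 6, 11, 26, 84]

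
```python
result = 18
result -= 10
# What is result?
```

Trace (tracking result):
result = 18  # -> result = 18
result -= 10  # -> result = 8

Answer: 8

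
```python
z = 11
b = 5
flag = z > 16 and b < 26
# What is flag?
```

Trace (tracking flag):
z = 11  # -> z = 11
b = 5  # -> b = 5
flag = z > 16 and b < 26  # -> flag = False

Answer: False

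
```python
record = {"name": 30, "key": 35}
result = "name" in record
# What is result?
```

Trace (tracking result):
record = {'name': 30, 'key': 35}  # -> record = {'name': 30, 'key': 35}
result = 'name' in record  # -> result = True

Answer: True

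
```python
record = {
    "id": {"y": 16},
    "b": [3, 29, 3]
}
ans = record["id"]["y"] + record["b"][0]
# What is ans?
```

Answer: 19

Derivation:
Trace (tracking ans):
record = {'id': {'y': 16}, 'b': [3, 29, 3]}  # -> record = {'id': {'y': 16}, 'b': [3, 29, 3]}
ans = record['id']['y'] + record['b'][0]  # -> ans = 19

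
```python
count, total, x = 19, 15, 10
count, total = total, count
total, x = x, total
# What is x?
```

Answer: 19

Derivation:
Trace (tracking x):
count, total, x = (19, 15, 10)  # -> count = 19, total = 15, x = 10
count, total = (total, count)  # -> count = 15, total = 19
total, x = (x, total)  # -> total = 10, x = 19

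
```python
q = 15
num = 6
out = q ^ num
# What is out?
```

Answer: 9

Derivation:
Trace (tracking out):
q = 15  # -> q = 15
num = 6  # -> num = 6
out = q ^ num  # -> out = 9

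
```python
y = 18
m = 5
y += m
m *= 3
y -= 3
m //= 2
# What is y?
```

Trace (tracking y):
y = 18  # -> y = 18
m = 5  # -> m = 5
y += m  # -> y = 23
m *= 3  # -> m = 15
y -= 3  # -> y = 20
m //= 2  # -> m = 7

Answer: 20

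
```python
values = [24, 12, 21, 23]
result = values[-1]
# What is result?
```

Answer: 23

Derivation:
Trace (tracking result):
values = [24, 12, 21, 23]  # -> values = [24, 12, 21, 23]
result = values[-1]  # -> result = 23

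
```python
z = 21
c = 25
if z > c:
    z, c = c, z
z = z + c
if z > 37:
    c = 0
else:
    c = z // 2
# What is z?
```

Trace (tracking z):
z = 21  # -> z = 21
c = 25  # -> c = 25
if z > c:  # condition is False
z = z + c  # -> z = 46
if z > 37:  # condition is True
    c = 0  # -> c = 0

Answer: 46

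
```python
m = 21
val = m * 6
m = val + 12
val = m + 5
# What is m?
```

Answer: 138

Derivation:
Trace (tracking m):
m = 21  # -> m = 21
val = m * 6  # -> val = 126
m = val + 12  # -> m = 138
val = m + 5  # -> val = 143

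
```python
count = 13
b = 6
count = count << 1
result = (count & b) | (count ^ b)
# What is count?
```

Trace (tracking count):
count = 13  # -> count = 13
b = 6  # -> b = 6
count = count << 1  # -> count = 26
result = count & b | count ^ b  # -> result = 30

Answer: 26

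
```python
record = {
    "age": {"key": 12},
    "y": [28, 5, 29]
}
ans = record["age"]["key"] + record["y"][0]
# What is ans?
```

Answer: 40

Derivation:
Trace (tracking ans):
record = {'age': {'key': 12}, 'y': [28, 5, 29]}  # -> record = {'age': {'key': 12}, 'y': [28, 5, 29]}
ans = record['age']['key'] + record['y'][0]  # -> ans = 40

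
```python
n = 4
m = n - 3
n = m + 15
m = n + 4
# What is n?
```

Answer: 16

Derivation:
Trace (tracking n):
n = 4  # -> n = 4
m = n - 3  # -> m = 1
n = m + 15  # -> n = 16
m = n + 4  # -> m = 20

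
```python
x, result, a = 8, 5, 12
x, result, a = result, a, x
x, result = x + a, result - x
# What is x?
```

Trace (tracking x):
x, result, a = (8, 5, 12)  # -> x = 8, result = 5, a = 12
x, result, a = (result, a, x)  # -> x = 5, result = 12, a = 8
x, result = (x + a, result - x)  # -> x = 13, result = 7

Answer: 13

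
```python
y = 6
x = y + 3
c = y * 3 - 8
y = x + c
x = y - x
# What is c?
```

Answer: 10

Derivation:
Trace (tracking c):
y = 6  # -> y = 6
x = y + 3  # -> x = 9
c = y * 3 - 8  # -> c = 10
y = x + c  # -> y = 19
x = y - x  # -> x = 10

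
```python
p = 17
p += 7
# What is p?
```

Answer: 24

Derivation:
Trace (tracking p):
p = 17  # -> p = 17
p += 7  # -> p = 24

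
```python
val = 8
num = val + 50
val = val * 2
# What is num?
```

Trace (tracking num):
val = 8  # -> val = 8
num = val + 50  # -> num = 58
val = val * 2  # -> val = 16

Answer: 58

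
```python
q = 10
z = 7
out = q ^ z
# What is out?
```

Answer: 13

Derivation:
Trace (tracking out):
q = 10  # -> q = 10
z = 7  # -> z = 7
out = q ^ z  # -> out = 13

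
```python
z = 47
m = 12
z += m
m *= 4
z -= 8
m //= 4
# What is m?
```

Answer: 12

Derivation:
Trace (tracking m):
z = 47  # -> z = 47
m = 12  # -> m = 12
z += m  # -> z = 59
m *= 4  # -> m = 48
z -= 8  # -> z = 51
m //= 4  # -> m = 12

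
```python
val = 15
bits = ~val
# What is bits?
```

Answer: -16

Derivation:
Trace (tracking bits):
val = 15  # -> val = 15
bits = ~val  # -> bits = -16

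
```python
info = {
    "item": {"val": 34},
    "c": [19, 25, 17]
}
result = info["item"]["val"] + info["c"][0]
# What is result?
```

Trace (tracking result):
info = {'item': {'val': 34}, 'c': [19, 25, 17]}  # -> info = {'item': {'val': 34}, 'c': [19, 25, 17]}
result = info['item']['val'] + info['c'][0]  # -> result = 53

Answer: 53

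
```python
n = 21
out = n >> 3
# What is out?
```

Trace (tracking out):
n = 21  # -> n = 21
out = n >> 3  # -> out = 2

Answer: 2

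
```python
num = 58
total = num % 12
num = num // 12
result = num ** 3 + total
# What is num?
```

Answer: 4

Derivation:
Trace (tracking num):
num = 58  # -> num = 58
total = num % 12  # -> total = 10
num = num // 12  # -> num = 4
result = num ** 3 + total  # -> result = 74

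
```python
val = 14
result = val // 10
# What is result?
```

Trace (tracking result):
val = 14  # -> val = 14
result = val // 10  # -> result = 1

Answer: 1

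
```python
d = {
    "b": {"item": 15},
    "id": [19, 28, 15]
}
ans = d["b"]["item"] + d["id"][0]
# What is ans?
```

Answer: 34

Derivation:
Trace (tracking ans):
d = {'b': {'item': 15}, 'id': [19, 28, 15]}  # -> d = {'b': {'item': 15}, 'id': [19, 28, 15]}
ans = d['b']['item'] + d['id'][0]  # -> ans = 34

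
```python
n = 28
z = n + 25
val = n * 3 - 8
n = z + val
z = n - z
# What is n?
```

Trace (tracking n):
n = 28  # -> n = 28
z = n + 25  # -> z = 53
val = n * 3 - 8  # -> val = 76
n = z + val  # -> n = 129
z = n - z  # -> z = 76

Answer: 129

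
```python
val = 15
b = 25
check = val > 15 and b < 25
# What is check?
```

Answer: False

Derivation:
Trace (tracking check):
val = 15  # -> val = 15
b = 25  # -> b = 25
check = val > 15 and b < 25  # -> check = False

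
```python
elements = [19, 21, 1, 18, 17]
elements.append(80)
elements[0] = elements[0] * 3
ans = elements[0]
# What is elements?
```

Trace (tracking elements):
elements = [19, 21, 1, 18, 17]  # -> elements = [19, 21, 1, 18, 17]
elements.append(80)  # -> elements = [19, 21, 1, 18, 17, 80]
elements[0] = elements[0] * 3  # -> elements = [57, 21, 1, 18, 17, 80]
ans = elements[0]  # -> ans = 57

Answer: [57, 21, 1, 18, 17, 80]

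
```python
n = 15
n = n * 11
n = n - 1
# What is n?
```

Trace (tracking n):
n = 15  # -> n = 15
n = n * 11  # -> n = 165
n = n - 1  # -> n = 164

Answer: 164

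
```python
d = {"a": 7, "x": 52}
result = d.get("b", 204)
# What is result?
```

Answer: 204

Derivation:
Trace (tracking result):
d = {'a': 7, 'x': 52}  # -> d = {'a': 7, 'x': 52}
result = d.get('b', 204)  # -> result = 204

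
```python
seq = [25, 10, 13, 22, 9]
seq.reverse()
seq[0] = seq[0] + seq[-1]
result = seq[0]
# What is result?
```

Answer: 34

Derivation:
Trace (tracking result):
seq = [25, 10, 13, 22, 9]  # -> seq = [25, 10, 13, 22, 9]
seq.reverse()  # -> seq = [9, 22, 13, 10, 25]
seq[0] = seq[0] + seq[-1]  # -> seq = [34, 22, 13, 10, 25]
result = seq[0]  # -> result = 34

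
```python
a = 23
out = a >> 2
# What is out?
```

Trace (tracking out):
a = 23  # -> a = 23
out = a >> 2  # -> out = 5

Answer: 5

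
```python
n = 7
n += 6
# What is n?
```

Answer: 13

Derivation:
Trace (tracking n):
n = 7  # -> n = 7
n += 6  # -> n = 13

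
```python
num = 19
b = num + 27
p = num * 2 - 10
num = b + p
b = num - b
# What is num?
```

Trace (tracking num):
num = 19  # -> num = 19
b = num + 27  # -> b = 46
p = num * 2 - 10  # -> p = 28
num = b + p  # -> num = 74
b = num - b  # -> b = 28

Answer: 74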